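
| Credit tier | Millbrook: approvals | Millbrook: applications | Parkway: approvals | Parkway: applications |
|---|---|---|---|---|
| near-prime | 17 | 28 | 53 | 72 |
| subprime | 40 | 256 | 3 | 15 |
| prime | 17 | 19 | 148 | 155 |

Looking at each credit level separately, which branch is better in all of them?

Parkway

Near-prime: Millbrook 17/28 = 60.7%, Parkway 53/72 = 73.6% → Parkway
Subprime: Millbrook 40/256 = 15.6%, Parkway 3/15 = 20.0% → Parkway
Prime: Millbrook 17/19 = 89.5%, Parkway 148/155 = 95.5% → Parkway
Parkway has the higher rate in all 3 groups.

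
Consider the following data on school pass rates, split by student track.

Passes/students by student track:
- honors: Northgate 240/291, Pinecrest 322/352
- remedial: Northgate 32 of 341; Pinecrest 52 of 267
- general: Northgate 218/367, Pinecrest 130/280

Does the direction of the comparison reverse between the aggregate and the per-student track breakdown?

Honors: Northgate 240/291 = 82.5%, Pinecrest 322/352 = 91.5% → Pinecrest
Remedial: Northgate 32/341 = 9.4%, Pinecrest 52/267 = 19.5% → Pinecrest
General: Northgate 218/367 = 59.4%, Pinecrest 130/280 = 46.4% → Northgate
Overall: Northgate 490/999 = 49.0%, Pinecrest 504/899 = 56.1% → Pinecrest
Neither sweeps: Northgate wins 1 of 3 groups, Pinecrest wins 2. Pinecrest wins overall but not every group — no Simpson reversal.

No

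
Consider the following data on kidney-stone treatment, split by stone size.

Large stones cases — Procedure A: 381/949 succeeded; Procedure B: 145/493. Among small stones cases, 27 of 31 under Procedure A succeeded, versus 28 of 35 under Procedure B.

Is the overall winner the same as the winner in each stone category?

Large stones: Procedure A 381/949 = 40.1%, Procedure B 145/493 = 29.4% → Procedure A
Small stones: Procedure A 27/31 = 87.1%, Procedure B 28/35 = 80.0% → Procedure A
Overall: Procedure A 408/980 = 41.6%, Procedure B 173/528 = 32.8% → Procedure A
Procedure A wins overall and in every stone group — no reversal.

Yes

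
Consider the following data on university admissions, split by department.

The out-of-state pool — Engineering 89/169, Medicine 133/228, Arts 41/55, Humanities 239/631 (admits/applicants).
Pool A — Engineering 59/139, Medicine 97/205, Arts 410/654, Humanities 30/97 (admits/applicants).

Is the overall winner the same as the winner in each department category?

Engineering: the out-of-state pool 89/169 = 52.7%, Pool A 59/139 = 42.4% → the out-of-state pool
Medicine: the out-of-state pool 133/228 = 58.3%, Pool A 97/205 = 47.3% → the out-of-state pool
Arts: the out-of-state pool 41/55 = 74.5%, Pool A 410/654 = 62.7% → the out-of-state pool
Humanities: the out-of-state pool 239/631 = 37.9%, Pool A 30/97 = 30.9% → the out-of-state pool
Overall: the out-of-state pool 502/1083 = 46.4%, Pool A 596/1095 = 54.4% → Pool A
The out-of-state pool wins each department group but Pool A wins overall — the comparison reverses. The out-of-state pool's applicants skew toward Humanities, which has a lower base rate.

No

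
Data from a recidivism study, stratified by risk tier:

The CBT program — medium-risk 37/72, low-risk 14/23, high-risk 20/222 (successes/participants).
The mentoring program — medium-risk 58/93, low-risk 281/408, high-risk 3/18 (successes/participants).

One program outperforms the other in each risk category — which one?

Medium-risk: the CBT program 37/72 = 51.4%, the mentoring program 58/93 = 62.4% → the mentoring program
Low-risk: the CBT program 14/23 = 60.9%, the mentoring program 281/408 = 68.9% → the mentoring program
High-risk: the CBT program 20/222 = 9.0%, the mentoring program 3/18 = 16.7% → the mentoring program
The mentoring program has the higher rate in all 3 groups.

the mentoring program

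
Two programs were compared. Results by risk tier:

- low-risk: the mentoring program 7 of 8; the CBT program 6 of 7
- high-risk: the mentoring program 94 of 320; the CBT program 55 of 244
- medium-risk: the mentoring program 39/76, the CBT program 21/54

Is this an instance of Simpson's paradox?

No

Low-risk: the mentoring program 7/8 = 87.5%, the CBT program 6/7 = 85.7% → the mentoring program
High-risk: the mentoring program 94/320 = 29.4%, the CBT program 55/244 = 22.5% → the mentoring program
Medium-risk: the mentoring program 39/76 = 51.3%, the CBT program 21/54 = 38.9% → the mentoring program
Overall: the mentoring program 140/404 = 34.7%, the CBT program 82/305 = 26.9% → the mentoring program
The mentoring program wins overall and in every risk group — no reversal.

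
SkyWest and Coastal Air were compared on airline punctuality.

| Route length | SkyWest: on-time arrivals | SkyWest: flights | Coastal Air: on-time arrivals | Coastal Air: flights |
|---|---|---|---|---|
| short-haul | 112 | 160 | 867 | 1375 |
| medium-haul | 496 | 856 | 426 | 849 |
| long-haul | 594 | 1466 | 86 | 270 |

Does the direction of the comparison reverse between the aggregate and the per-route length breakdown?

Short-haul: SkyWest 112/160 = 70.0%, Coastal Air 867/1375 = 63.1% → SkyWest
Medium-haul: SkyWest 496/856 = 57.9%, Coastal Air 426/849 = 50.2% → SkyWest
Long-haul: SkyWest 594/1466 = 40.5%, Coastal Air 86/270 = 31.9% → SkyWest
Overall: SkyWest 1202/2482 = 48.4%, Coastal Air 1379/2494 = 55.3% → Coastal Air
SkyWest wins each route group but Coastal Air wins overall — the comparison reverses. SkyWest's flights skew toward long-haul, which has a lower base rate.

Yes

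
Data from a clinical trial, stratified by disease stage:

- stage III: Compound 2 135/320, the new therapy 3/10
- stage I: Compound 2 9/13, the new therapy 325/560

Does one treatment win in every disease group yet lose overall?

Yes

Stage III: Compound 2 135/320 = 42.2%, the new therapy 3/10 = 30.0% → Compound 2
Stage I: Compound 2 9/13 = 69.2%, the new therapy 325/560 = 58.0% → Compound 2
Overall: Compound 2 144/333 = 43.2%, the new therapy 328/570 = 57.5% → the new therapy
Compound 2 wins each disease group but the new therapy wins overall — the comparison reverses. Compound 2's patients skew toward stage III, which has a lower base rate.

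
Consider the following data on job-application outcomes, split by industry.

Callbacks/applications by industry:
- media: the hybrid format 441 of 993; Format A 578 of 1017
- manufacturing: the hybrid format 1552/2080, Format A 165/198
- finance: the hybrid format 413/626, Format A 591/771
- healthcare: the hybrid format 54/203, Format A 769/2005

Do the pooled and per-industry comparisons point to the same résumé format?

Media: the hybrid format 441/993 = 44.4%, Format A 578/1017 = 56.8% → Format A
Manufacturing: the hybrid format 1552/2080 = 74.6%, Format A 165/198 = 83.3% → Format A
Finance: the hybrid format 413/626 = 66.0%, Format A 591/771 = 76.7% → Format A
Healthcare: the hybrid format 54/203 = 26.6%, Format A 769/2005 = 38.4% → Format A
Overall: the hybrid format 2460/3902 = 63.0%, Format A 2103/3991 = 52.7% → the hybrid format
Format A wins each industry group but the hybrid format wins overall — the comparison reverses. Format A's applications skew toward healthcare, which has a lower base rate.

No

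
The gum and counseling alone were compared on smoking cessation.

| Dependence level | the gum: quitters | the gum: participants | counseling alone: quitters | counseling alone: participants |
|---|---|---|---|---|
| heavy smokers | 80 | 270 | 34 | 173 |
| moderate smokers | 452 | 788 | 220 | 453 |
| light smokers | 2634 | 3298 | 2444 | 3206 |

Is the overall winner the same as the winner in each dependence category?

Yes

Heavy smokers: the gum 80/270 = 29.6%, counseling alone 34/173 = 19.7% → the gum
Moderate smokers: the gum 452/788 = 57.4%, counseling alone 220/453 = 48.6% → the gum
Light smokers: the gum 2634/3298 = 79.9%, counseling alone 2444/3206 = 76.2% → the gum
Overall: the gum 3166/4356 = 72.7%, counseling alone 2698/3832 = 70.4% → the gum
The gum wins overall and in every dependence group — no reversal.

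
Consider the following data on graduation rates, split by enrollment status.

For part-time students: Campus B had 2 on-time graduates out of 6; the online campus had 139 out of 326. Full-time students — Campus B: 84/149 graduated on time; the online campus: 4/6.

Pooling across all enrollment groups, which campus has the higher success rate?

Part-time: Campus B 2/6 = 33.3%, the online campus 139/326 = 42.6% → the online campus
Full-time: Campus B 84/149 = 56.4%, the online campus 4/6 = 66.7% → the online campus
Overall: Campus B 86/155 = 55.5%, the online campus 143/332 = 43.1% → Campus B
(The online campus wins every enrollment group but Campus B wins overall — the online campus's students skew toward the low-rate part-time group.)

Campus B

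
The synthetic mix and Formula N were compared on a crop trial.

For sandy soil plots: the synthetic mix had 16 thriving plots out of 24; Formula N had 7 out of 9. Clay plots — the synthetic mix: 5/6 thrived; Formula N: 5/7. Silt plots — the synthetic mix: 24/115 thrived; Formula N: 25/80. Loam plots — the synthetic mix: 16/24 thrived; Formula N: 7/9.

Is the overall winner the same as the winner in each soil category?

Sandy soil: the synthetic mix 16/24 = 66.7%, Formula N 7/9 = 77.8% → Formula N
Clay: the synthetic mix 5/6 = 83.3%, Formula N 5/7 = 71.4% → the synthetic mix
Silt: the synthetic mix 24/115 = 20.9%, Formula N 25/80 = 31.2% → Formula N
Loam: the synthetic mix 16/24 = 66.7%, Formula N 7/9 = 77.8% → Formula N
Overall: the synthetic mix 61/169 = 36.1%, Formula N 44/105 = 41.9% → Formula N
Neither sweeps: the synthetic mix wins 1 of 4 groups, Formula N wins 3. Formula N wins overall but not every group — no Simpson reversal.

No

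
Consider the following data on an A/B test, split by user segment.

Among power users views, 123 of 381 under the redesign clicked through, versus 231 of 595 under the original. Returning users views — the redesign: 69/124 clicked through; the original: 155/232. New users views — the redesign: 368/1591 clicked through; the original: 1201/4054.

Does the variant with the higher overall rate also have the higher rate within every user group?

Power users: the redesign 123/381 = 32.3%, the original 231/595 = 38.8% → the original
Returning users: the redesign 69/124 = 55.6%, the original 155/232 = 66.8% → the original
New users: the redesign 368/1591 = 23.1%, the original 1201/4054 = 29.6% → the original
Overall: the redesign 560/2096 = 26.7%, the original 1587/4881 = 32.5% → the original
The original wins overall and in every user group — no reversal.

Yes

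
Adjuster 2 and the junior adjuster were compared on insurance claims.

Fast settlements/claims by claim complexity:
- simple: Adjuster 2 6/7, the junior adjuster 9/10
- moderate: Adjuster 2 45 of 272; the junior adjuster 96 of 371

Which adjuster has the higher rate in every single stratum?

Simple: Adjuster 2 6/7 = 85.7%, the junior adjuster 9/10 = 90.0% → the junior adjuster
Moderate: Adjuster 2 45/272 = 16.5%, the junior adjuster 96/371 = 25.9% → the junior adjuster
The junior adjuster has the higher rate in both groups.

the junior adjuster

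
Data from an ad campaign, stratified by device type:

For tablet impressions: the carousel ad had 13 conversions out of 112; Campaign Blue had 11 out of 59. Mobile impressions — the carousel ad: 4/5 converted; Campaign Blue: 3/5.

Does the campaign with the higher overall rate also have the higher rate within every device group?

No

Tablet: the carousel ad 13/112 = 11.6%, Campaign Blue 11/59 = 18.6% → Campaign Blue
Mobile: the carousel ad 4/5 = 80.0%, Campaign Blue 3/5 = 60.0% → the carousel ad
Overall: the carousel ad 17/117 = 14.5%, Campaign Blue 14/64 = 21.9% → Campaign Blue
Neither sweeps: the carousel ad wins 1 of 2 groups, Campaign Blue wins 1. Campaign Blue wins overall but not every group — no Simpson reversal.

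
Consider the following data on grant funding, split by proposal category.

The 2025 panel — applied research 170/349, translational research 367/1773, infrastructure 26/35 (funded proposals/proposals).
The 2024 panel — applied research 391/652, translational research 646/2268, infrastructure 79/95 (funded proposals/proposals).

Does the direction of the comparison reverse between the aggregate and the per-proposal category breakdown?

No

Applied research: the 2025 panel 170/349 = 48.7%, the 2024 panel 391/652 = 60.0% → the 2024 panel
Translational research: the 2025 panel 367/1773 = 20.7%, the 2024 panel 646/2268 = 28.5% → the 2024 panel
Infrastructure: the 2025 panel 26/35 = 74.3%, the 2024 panel 79/95 = 83.2% → the 2024 panel
Overall: the 2025 panel 563/2157 = 26.1%, the 2024 panel 1116/3015 = 37.0% → the 2024 panel
The 2024 panel wins overall and in every proposal group — no reversal.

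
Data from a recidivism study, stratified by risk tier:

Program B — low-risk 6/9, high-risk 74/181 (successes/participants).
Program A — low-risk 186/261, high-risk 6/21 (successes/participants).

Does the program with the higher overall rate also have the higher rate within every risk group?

Low-risk: Program B 6/9 = 66.7%, Program A 186/261 = 71.3% → Program A
High-risk: Program B 74/181 = 40.9%, Program A 6/21 = 28.6% → Program B
Overall: Program B 80/190 = 42.1%, Program A 192/282 = 68.1% → Program A
Neither sweeps: Program B wins 1 of 2 groups, Program A wins 1. Program A wins overall but not every group — no Simpson reversal.

No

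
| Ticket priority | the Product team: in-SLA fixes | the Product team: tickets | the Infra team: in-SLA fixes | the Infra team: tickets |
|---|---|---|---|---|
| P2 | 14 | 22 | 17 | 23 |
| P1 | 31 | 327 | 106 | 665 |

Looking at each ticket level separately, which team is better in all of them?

the Infra team

P2: the Product team 14/22 = 63.6%, the Infra team 17/23 = 73.9% → the Infra team
P1: the Product team 31/327 = 9.5%, the Infra team 106/665 = 15.9% → the Infra team
The Infra team has the higher rate in both groups.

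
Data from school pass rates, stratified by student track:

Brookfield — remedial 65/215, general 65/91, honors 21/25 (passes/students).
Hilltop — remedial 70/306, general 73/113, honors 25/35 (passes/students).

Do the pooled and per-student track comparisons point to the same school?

Yes

Remedial: Brookfield 65/215 = 30.2%, Hilltop 70/306 = 22.9% → Brookfield
General: Brookfield 65/91 = 71.4%, Hilltop 73/113 = 64.6% → Brookfield
Honors: Brookfield 21/25 = 84.0%, Hilltop 25/35 = 71.4% → Brookfield
Overall: Brookfield 151/331 = 45.6%, Hilltop 168/454 = 37.0% → Brookfield
Brookfield wins overall and in every student group — no reversal.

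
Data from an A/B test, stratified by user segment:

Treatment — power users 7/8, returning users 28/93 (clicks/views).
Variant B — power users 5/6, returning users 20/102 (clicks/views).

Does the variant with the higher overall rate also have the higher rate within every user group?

Yes

Power users: Treatment 7/8 = 87.5%, Variant B 5/6 = 83.3% → Treatment
Returning users: Treatment 28/93 = 30.1%, Variant B 20/102 = 19.6% → Treatment
Overall: Treatment 35/101 = 34.7%, Variant B 25/108 = 23.1% → Treatment
Treatment wins overall and in every user group — no reversal.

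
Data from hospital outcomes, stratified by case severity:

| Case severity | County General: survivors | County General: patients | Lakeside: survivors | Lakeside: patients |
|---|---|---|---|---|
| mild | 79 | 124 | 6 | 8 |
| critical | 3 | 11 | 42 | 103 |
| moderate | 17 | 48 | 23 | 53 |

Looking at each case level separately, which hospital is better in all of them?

Mild: County General 79/124 = 63.7%, Lakeside 6/8 = 75.0% → Lakeside
Critical: County General 3/11 = 27.3%, Lakeside 42/103 = 40.8% → Lakeside
Moderate: County General 17/48 = 35.4%, Lakeside 23/53 = 43.4% → Lakeside
Lakeside has the higher rate in all 3 groups.

Lakeside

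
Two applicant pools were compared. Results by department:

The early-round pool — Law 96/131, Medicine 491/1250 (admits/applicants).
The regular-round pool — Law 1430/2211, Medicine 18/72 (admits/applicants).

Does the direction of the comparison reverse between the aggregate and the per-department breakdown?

Law: the early-round pool 96/131 = 73.3%, the regular-round pool 1430/2211 = 64.7% → the early-round pool
Medicine: the early-round pool 491/1250 = 39.3%, the regular-round pool 18/72 = 25.0% → the early-round pool
Overall: the early-round pool 587/1381 = 42.5%, the regular-round pool 1448/2283 = 63.4% → the regular-round pool
The early-round pool wins each department group but the regular-round pool wins overall — the comparison reverses. The early-round pool's applicants skew toward Medicine, which has a lower base rate.

Yes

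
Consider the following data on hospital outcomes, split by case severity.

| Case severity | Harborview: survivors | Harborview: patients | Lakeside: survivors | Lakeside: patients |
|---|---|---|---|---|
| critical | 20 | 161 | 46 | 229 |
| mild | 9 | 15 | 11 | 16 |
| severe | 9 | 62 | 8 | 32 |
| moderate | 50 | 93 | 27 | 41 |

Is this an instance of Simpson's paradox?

No

Critical: Harborview 20/161 = 12.4%, Lakeside 46/229 = 20.1% → Lakeside
Mild: Harborview 9/15 = 60.0%, Lakeside 11/16 = 68.8% → Lakeside
Severe: Harborview 9/62 = 14.5%, Lakeside 8/32 = 25.0% → Lakeside
Moderate: Harborview 50/93 = 53.8%, Lakeside 27/41 = 65.9% → Lakeside
Overall: Harborview 88/331 = 26.6%, Lakeside 92/318 = 28.9% → Lakeside
Lakeside wins overall and in every case group — no reversal.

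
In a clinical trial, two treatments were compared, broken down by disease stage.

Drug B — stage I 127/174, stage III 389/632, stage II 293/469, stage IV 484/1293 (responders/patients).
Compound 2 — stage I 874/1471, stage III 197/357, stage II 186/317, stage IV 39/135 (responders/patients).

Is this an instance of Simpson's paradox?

Yes

Stage I: Drug B 127/174 = 73.0%, Compound 2 874/1471 = 59.4% → Drug B
Stage III: Drug B 389/632 = 61.6%, Compound 2 197/357 = 55.2% → Drug B
Stage II: Drug B 293/469 = 62.5%, Compound 2 186/317 = 58.7% → Drug B
Stage IV: Drug B 484/1293 = 37.4%, Compound 2 39/135 = 28.9% → Drug B
Overall: Drug B 1293/2568 = 50.4%, Compound 2 1296/2280 = 56.8% → Compound 2
Drug B wins each disease group but Compound 2 wins overall — the comparison reverses. Drug B's patients skew toward stage IV, which has a lower base rate.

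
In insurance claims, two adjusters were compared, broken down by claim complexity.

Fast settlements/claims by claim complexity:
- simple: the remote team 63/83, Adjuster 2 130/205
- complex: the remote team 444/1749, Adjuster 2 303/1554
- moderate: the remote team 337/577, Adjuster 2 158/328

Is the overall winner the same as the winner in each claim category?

Simple: the remote team 63/83 = 75.9%, Adjuster 2 130/205 = 63.4% → the remote team
Complex: the remote team 444/1749 = 25.4%, Adjuster 2 303/1554 = 19.5% → the remote team
Moderate: the remote team 337/577 = 58.4%, Adjuster 2 158/328 = 48.2% → the remote team
Overall: the remote team 844/2409 = 35.0%, Adjuster 2 591/2087 = 28.3% → the remote team
The remote team wins overall and in every claim group — no reversal.

Yes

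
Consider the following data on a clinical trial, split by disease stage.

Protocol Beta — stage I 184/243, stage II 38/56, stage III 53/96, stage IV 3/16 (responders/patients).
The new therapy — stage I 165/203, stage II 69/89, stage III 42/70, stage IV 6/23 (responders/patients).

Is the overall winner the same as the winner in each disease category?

Yes

Stage I: Protocol Beta 184/243 = 75.7%, the new therapy 165/203 = 81.3% → the new therapy
Stage II: Protocol Beta 38/56 = 67.9%, the new therapy 69/89 = 77.5% → the new therapy
Stage III: Protocol Beta 53/96 = 55.2%, the new therapy 42/70 = 60.0% → the new therapy
Stage IV: Protocol Beta 3/16 = 18.8%, the new therapy 6/23 = 26.1% → the new therapy
Overall: Protocol Beta 278/411 = 67.6%, the new therapy 282/385 = 73.2% → the new therapy
The new therapy wins overall and in every disease group — no reversal.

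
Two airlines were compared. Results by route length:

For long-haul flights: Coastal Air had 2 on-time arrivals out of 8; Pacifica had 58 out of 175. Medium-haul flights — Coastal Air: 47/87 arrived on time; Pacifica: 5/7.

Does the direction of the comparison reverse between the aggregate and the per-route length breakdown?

Long-haul: Coastal Air 2/8 = 25.0%, Pacifica 58/175 = 33.1% → Pacifica
Medium-haul: Coastal Air 47/87 = 54.0%, Pacifica 5/7 = 71.4% → Pacifica
Overall: Coastal Air 49/95 = 51.6%, Pacifica 63/182 = 34.6% → Coastal Air
Pacifica wins each route group but Coastal Air wins overall — the comparison reverses. Pacifica's flights skew toward long-haul, which has a lower base rate.

Yes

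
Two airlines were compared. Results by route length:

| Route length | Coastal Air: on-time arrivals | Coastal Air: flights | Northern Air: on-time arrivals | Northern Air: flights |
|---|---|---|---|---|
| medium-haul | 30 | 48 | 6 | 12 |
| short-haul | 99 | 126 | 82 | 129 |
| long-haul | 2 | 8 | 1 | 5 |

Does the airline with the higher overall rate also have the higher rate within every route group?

Yes

Medium-haul: Coastal Air 30/48 = 62.5%, Northern Air 6/12 = 50.0% → Coastal Air
Short-haul: Coastal Air 99/126 = 78.6%, Northern Air 82/129 = 63.6% → Coastal Air
Long-haul: Coastal Air 2/8 = 25.0%, Northern Air 1/5 = 20.0% → Coastal Air
Overall: Coastal Air 131/182 = 72.0%, Northern Air 89/146 = 61.0% → Coastal Air
Coastal Air wins overall and in every route group — no reversal.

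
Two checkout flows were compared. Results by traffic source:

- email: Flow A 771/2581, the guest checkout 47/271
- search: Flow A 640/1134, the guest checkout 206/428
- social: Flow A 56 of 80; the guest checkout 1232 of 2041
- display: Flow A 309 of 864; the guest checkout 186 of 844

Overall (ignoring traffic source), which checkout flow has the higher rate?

the guest checkout

Email: Flow A 771/2581 = 29.9%, the guest checkout 47/271 = 17.3% → Flow A
Search: Flow A 640/1134 = 56.4%, the guest checkout 206/428 = 48.1% → Flow A
Social: Flow A 56/80 = 70.0%, the guest checkout 1232/2041 = 60.4% → Flow A
Display: Flow A 309/864 = 35.8%, the guest checkout 186/844 = 22.0% → Flow A
Overall: Flow A 1776/4659 = 38.1%, the guest checkout 1671/3584 = 46.6% → the guest checkout
(Flow A wins every traffic group but the guest checkout wins overall — Flow A's sessions skew toward the low-rate email group.)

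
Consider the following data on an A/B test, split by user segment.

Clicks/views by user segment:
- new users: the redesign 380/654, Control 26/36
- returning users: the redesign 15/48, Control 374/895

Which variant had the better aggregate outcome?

New users: the redesign 380/654 = 58.1%, Control 26/36 = 72.2% → Control
Returning users: the redesign 15/48 = 31.2%, Control 374/895 = 41.8% → Control
Overall: the redesign 395/702 = 56.3%, Control 400/931 = 43.0% → the redesign
(Control wins every user group but the redesign wins overall — Control's views skew toward the low-rate returning users group.)

the redesign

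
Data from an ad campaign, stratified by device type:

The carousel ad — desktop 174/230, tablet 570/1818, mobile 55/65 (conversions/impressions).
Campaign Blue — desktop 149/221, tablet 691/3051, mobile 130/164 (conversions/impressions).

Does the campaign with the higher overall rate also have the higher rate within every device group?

Desktop: the carousel ad 174/230 = 75.7%, Campaign Blue 149/221 = 67.4% → the carousel ad
Tablet: the carousel ad 570/1818 = 31.4%, Campaign Blue 691/3051 = 22.6% → the carousel ad
Mobile: the carousel ad 55/65 = 84.6%, Campaign Blue 130/164 = 79.3% → the carousel ad
Overall: the carousel ad 799/2113 = 37.8%, Campaign Blue 970/3436 = 28.2% → the carousel ad
The carousel ad wins overall and in every device group — no reversal.

Yes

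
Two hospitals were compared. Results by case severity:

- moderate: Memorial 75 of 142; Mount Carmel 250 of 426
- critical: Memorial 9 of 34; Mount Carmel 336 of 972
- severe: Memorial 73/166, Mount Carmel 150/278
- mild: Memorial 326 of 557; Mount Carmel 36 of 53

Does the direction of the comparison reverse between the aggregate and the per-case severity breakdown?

Yes

Moderate: Memorial 75/142 = 52.8%, Mount Carmel 250/426 = 58.7% → Mount Carmel
Critical: Memorial 9/34 = 26.5%, Mount Carmel 336/972 = 34.6% → Mount Carmel
Severe: Memorial 73/166 = 44.0%, Mount Carmel 150/278 = 54.0% → Mount Carmel
Mild: Memorial 326/557 = 58.5%, Mount Carmel 36/53 = 67.9% → Mount Carmel
Overall: Memorial 483/899 = 53.7%, Mount Carmel 772/1729 = 44.7% → Memorial
Mount Carmel wins each case group but Memorial wins overall — the comparison reverses. Mount Carmel's patients skew toward critical, which has a lower base rate.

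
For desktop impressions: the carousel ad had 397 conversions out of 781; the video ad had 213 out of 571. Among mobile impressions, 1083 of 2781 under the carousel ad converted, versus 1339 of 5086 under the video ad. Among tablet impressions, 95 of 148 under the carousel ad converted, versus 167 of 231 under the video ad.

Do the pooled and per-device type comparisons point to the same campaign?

Desktop: the carousel ad 397/781 = 50.8%, the video ad 213/571 = 37.3% → the carousel ad
Mobile: the carousel ad 1083/2781 = 38.9%, the video ad 1339/5086 = 26.3% → the carousel ad
Tablet: the carousel ad 95/148 = 64.2%, the video ad 167/231 = 72.3% → the video ad
Overall: the carousel ad 1575/3710 = 42.5%, the video ad 1719/5888 = 29.2% → the carousel ad
Neither sweeps: the carousel ad wins 2 of 3 groups, the video ad wins 1. The carousel ad wins overall but not every group — no Simpson reversal.

No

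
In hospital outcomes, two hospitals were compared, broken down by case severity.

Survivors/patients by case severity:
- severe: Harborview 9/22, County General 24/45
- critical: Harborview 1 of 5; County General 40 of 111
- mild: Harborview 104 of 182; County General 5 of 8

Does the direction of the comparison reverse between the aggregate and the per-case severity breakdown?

Yes

Severe: Harborview 9/22 = 40.9%, County General 24/45 = 53.3% → County General
Critical: Harborview 1/5 = 20.0%, County General 40/111 = 36.0% → County General
Mild: Harborview 104/182 = 57.1%, County General 5/8 = 62.5% → County General
Overall: Harborview 114/209 = 54.5%, County General 69/164 = 42.1% → Harborview
County General wins each case group but Harborview wins overall — the comparison reverses. County General's patients skew toward critical, which has a lower base rate.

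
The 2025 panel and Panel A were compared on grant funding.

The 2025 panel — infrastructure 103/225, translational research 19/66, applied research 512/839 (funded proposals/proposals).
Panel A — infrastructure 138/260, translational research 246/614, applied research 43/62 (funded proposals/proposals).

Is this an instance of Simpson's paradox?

Infrastructure: the 2025 panel 103/225 = 45.8%, Panel A 138/260 = 53.1% → Panel A
Translational research: the 2025 panel 19/66 = 28.8%, Panel A 246/614 = 40.1% → Panel A
Applied research: the 2025 panel 512/839 = 61.0%, Panel A 43/62 = 69.4% → Panel A
Overall: the 2025 panel 634/1130 = 56.1%, Panel A 427/936 = 45.6% → the 2025 panel
Panel A wins each proposal group but the 2025 panel wins overall — the comparison reverses. Panel A's proposals skew toward translational research, which has a lower base rate.

Yes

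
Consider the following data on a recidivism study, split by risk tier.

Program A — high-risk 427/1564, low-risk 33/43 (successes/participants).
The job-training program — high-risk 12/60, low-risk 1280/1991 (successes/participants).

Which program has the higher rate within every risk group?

High-risk: Program A 427/1564 = 27.3%, the job-training program 12/60 = 20.0% → Program A
Low-risk: Program A 33/43 = 76.7%, the job-training program 1280/1991 = 64.3% → Program A
Program A has the higher rate in both groups.

Program A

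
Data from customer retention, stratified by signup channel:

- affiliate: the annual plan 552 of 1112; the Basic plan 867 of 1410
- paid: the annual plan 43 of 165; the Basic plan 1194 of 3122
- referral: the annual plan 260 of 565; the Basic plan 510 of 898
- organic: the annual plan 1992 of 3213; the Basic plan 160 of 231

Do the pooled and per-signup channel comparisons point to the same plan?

No

Affiliate: the annual plan 552/1112 = 49.6%, the Basic plan 867/1410 = 61.5% → the Basic plan
Paid: the annual plan 43/165 = 26.1%, the Basic plan 1194/3122 = 38.2% → the Basic plan
Referral: the annual plan 260/565 = 46.0%, the Basic plan 510/898 = 56.8% → the Basic plan
Organic: the annual plan 1992/3213 = 62.0%, the Basic plan 160/231 = 69.3% → the Basic plan
Overall: the annual plan 2847/5055 = 56.3%, the Basic plan 2731/5661 = 48.2% → the annual plan
The Basic plan wins each signup group but the annual plan wins overall — the comparison reverses. The Basic plan's customers skew toward paid, which has a lower base rate.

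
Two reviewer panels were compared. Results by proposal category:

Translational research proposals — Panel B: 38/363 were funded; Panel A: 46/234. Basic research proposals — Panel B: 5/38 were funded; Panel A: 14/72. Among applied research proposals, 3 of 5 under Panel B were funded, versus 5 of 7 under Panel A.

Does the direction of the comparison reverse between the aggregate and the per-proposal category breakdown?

No

Translational research: Panel B 38/363 = 10.5%, Panel A 46/234 = 19.7% → Panel A
Basic research: Panel B 5/38 = 13.2%, Panel A 14/72 = 19.4% → Panel A
Applied research: Panel B 3/5 = 60.0%, Panel A 5/7 = 71.4% → Panel A
Overall: Panel B 46/406 = 11.3%, Panel A 65/313 = 20.8% → Panel A
Panel A wins overall and in every proposal group — no reversal.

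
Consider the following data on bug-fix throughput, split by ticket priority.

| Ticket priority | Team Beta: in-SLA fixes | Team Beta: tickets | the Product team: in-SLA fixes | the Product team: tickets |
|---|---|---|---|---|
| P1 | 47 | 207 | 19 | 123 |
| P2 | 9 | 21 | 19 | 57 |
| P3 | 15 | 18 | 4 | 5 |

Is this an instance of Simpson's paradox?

P1: Team Beta 47/207 = 22.7%, the Product team 19/123 = 15.4% → Team Beta
P2: Team Beta 9/21 = 42.9%, the Product team 19/57 = 33.3% → Team Beta
P3: Team Beta 15/18 = 83.3%, the Product team 4/5 = 80.0% → Team Beta
Overall: Team Beta 71/246 = 28.9%, the Product team 42/185 = 22.7% → Team Beta
Team Beta wins overall and in every ticket group — no reversal.

No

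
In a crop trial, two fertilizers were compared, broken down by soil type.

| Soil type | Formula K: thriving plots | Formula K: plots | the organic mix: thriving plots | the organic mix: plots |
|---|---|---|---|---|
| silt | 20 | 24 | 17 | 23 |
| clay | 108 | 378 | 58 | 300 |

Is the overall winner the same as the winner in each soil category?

Silt: Formula K 20/24 = 83.3%, the organic mix 17/23 = 73.9% → Formula K
Clay: Formula K 108/378 = 28.6%, the organic mix 58/300 = 19.3% → Formula K
Overall: Formula K 128/402 = 31.8%, the organic mix 75/323 = 23.2% → Formula K
Formula K wins overall and in every soil group — no reversal.

Yes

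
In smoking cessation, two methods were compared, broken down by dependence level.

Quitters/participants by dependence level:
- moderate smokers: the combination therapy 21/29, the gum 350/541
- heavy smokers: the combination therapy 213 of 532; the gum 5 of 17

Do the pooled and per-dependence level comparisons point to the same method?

Moderate smokers: the combination therapy 21/29 = 72.4%, the gum 350/541 = 64.7% → the combination therapy
Heavy smokers: the combination therapy 213/532 = 40.0%, the gum 5/17 = 29.4% → the combination therapy
Overall: the combination therapy 234/561 = 41.7%, the gum 355/558 = 63.6% → the gum
The combination therapy wins each dependence group but the gum wins overall — the comparison reverses. The combination therapy's participants skew toward heavy smokers, which has a lower base rate.

No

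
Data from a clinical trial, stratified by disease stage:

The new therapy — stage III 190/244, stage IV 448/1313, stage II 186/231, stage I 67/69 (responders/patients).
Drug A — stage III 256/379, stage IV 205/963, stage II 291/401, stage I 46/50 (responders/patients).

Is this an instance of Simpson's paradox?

Stage III: the new therapy 190/244 = 77.9%, Drug A 256/379 = 67.5% → the new therapy
Stage IV: the new therapy 448/1313 = 34.1%, Drug A 205/963 = 21.3% → the new therapy
Stage II: the new therapy 186/231 = 80.5%, Drug A 291/401 = 72.6% → the new therapy
Stage I: the new therapy 67/69 = 97.1%, Drug A 46/50 = 92.0% → the new therapy
Overall: the new therapy 891/1857 = 48.0%, Drug A 798/1793 = 44.5% → the new therapy
The new therapy wins overall and in every disease group — no reversal.

No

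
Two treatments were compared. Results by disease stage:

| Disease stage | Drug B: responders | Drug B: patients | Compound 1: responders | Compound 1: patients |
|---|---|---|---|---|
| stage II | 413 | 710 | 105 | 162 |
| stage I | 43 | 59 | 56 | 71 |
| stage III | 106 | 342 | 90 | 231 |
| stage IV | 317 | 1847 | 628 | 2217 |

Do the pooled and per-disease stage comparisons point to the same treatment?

Stage II: Drug B 413/710 = 58.2%, Compound 1 105/162 = 64.8% → Compound 1
Stage I: Drug B 43/59 = 72.9%, Compound 1 56/71 = 78.9% → Compound 1
Stage III: Drug B 106/342 = 31.0%, Compound 1 90/231 = 39.0% → Compound 1
Stage IV: Drug B 317/1847 = 17.2%, Compound 1 628/2217 = 28.3% → Compound 1
Overall: Drug B 879/2958 = 29.7%, Compound 1 879/2681 = 32.8% → Compound 1
Compound 1 wins overall and in every disease group — no reversal.

Yes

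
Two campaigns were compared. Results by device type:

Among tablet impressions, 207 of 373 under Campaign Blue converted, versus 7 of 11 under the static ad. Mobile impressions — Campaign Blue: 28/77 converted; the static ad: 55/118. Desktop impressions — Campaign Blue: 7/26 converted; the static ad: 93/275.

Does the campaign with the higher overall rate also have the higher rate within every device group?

No

Tablet: Campaign Blue 207/373 = 55.5%, the static ad 7/11 = 63.6% → the static ad
Mobile: Campaign Blue 28/77 = 36.4%, the static ad 55/118 = 46.6% → the static ad
Desktop: Campaign Blue 7/26 = 26.9%, the static ad 93/275 = 33.8% → the static ad
Overall: Campaign Blue 242/476 = 50.8%, the static ad 155/404 = 38.4% → Campaign Blue
The static ad wins each device group but Campaign Blue wins overall — the comparison reverses. The static ad's impressions skew toward desktop, which has a lower base rate.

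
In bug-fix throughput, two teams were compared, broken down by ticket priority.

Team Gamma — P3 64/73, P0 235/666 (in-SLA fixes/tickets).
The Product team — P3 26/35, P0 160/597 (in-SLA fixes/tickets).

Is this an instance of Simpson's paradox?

P3: Team Gamma 64/73 = 87.7%, the Product team 26/35 = 74.3% → Team Gamma
P0: Team Gamma 235/666 = 35.3%, the Product team 160/597 = 26.8% → Team Gamma
Overall: Team Gamma 299/739 = 40.5%, the Product team 186/632 = 29.4% → Team Gamma
Team Gamma wins overall and in every ticket group — no reversal.

No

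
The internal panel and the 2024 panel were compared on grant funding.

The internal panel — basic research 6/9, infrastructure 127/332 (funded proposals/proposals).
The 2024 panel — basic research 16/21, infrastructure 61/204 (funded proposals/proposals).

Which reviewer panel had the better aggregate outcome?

Basic research: the internal panel 6/9 = 66.7%, the 2024 panel 16/21 = 76.2% → the 2024 panel
Infrastructure: the internal panel 127/332 = 38.3%, the 2024 panel 61/204 = 29.9% → the internal panel
Overall: the internal panel 133/341 = 39.0%, the 2024 panel 77/225 = 34.2% → the internal panel
(Neither sweeps every proposal group, but the internal panel has the higher pooled rate.)

the internal panel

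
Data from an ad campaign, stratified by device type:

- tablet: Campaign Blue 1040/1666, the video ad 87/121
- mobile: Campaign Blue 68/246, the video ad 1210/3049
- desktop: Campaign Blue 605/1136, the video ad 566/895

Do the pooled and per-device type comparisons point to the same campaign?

Tablet: Campaign Blue 1040/1666 = 62.4%, the video ad 87/121 = 71.9% → the video ad
Mobile: Campaign Blue 68/246 = 27.6%, the video ad 1210/3049 = 39.7% → the video ad
Desktop: Campaign Blue 605/1136 = 53.3%, the video ad 566/895 = 63.2% → the video ad
Overall: Campaign Blue 1713/3048 = 56.2%, the video ad 1863/4065 = 45.8% → Campaign Blue
The video ad wins each device group but Campaign Blue wins overall — the comparison reverses. The video ad's impressions skew toward mobile, which has a lower base rate.

No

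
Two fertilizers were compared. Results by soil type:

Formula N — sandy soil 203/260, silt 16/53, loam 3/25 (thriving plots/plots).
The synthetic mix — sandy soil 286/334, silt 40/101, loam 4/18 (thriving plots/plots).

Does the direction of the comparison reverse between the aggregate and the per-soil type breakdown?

Sandy soil: Formula N 203/260 = 78.1%, the synthetic mix 286/334 = 85.6% → the synthetic mix
Silt: Formula N 16/53 = 30.2%, the synthetic mix 40/101 = 39.6% → the synthetic mix
Loam: Formula N 3/25 = 12.0%, the synthetic mix 4/18 = 22.2% → the synthetic mix
Overall: Formula N 222/338 = 65.7%, the synthetic mix 330/453 = 72.8% → the synthetic mix
The synthetic mix wins overall and in every soil group — no reversal.

No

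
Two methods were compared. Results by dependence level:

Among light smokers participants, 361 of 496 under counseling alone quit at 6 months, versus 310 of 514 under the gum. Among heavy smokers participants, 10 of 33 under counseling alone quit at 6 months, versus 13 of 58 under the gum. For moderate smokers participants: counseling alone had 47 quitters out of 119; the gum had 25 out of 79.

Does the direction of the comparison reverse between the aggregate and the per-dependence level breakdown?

No

Light smokers: counseling alone 361/496 = 72.8%, the gum 310/514 = 60.3% → counseling alone
Heavy smokers: counseling alone 10/33 = 30.3%, the gum 13/58 = 22.4% → counseling alone
Moderate smokers: counseling alone 47/119 = 39.5%, the gum 25/79 = 31.6% → counseling alone
Overall: counseling alone 418/648 = 64.5%, the gum 348/651 = 53.5% → counseling alone
Counseling alone wins overall and in every dependence group — no reversal.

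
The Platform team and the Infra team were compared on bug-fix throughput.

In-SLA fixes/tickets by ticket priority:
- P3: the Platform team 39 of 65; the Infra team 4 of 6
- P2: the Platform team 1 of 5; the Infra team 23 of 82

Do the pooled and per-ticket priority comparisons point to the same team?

No

P3: the Platform team 39/65 = 60.0%, the Infra team 4/6 = 66.7% → the Infra team
P2: the Platform team 1/5 = 20.0%, the Infra team 23/82 = 28.0% → the Infra team
Overall: the Platform team 40/70 = 57.1%, the Infra team 27/88 = 30.7% → the Platform team
The Infra team wins each ticket group but the Platform team wins overall — the comparison reverses. The Infra team's tickets skew toward P2, which has a lower base rate.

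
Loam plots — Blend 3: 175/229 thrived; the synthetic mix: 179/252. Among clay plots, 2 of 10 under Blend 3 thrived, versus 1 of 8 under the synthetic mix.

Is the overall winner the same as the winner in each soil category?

Loam: Blend 3 175/229 = 76.4%, the synthetic mix 179/252 = 71.0% → Blend 3
Clay: Blend 3 2/10 = 20.0%, the synthetic mix 1/8 = 12.5% → Blend 3
Overall: Blend 3 177/239 = 74.1%, the synthetic mix 180/260 = 69.2% → Blend 3
Blend 3 wins overall and in every soil group — no reversal.

Yes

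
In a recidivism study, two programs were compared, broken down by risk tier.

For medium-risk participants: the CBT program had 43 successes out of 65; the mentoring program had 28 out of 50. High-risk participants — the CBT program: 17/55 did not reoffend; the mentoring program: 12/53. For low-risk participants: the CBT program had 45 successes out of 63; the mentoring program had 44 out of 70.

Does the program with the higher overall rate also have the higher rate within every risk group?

Yes

Medium-risk: the CBT program 43/65 = 66.2%, the mentoring program 28/50 = 56.0% → the CBT program
High-risk: the CBT program 17/55 = 30.9%, the mentoring program 12/53 = 22.6% → the CBT program
Low-risk: the CBT program 45/63 = 71.4%, the mentoring program 44/70 = 62.9% → the CBT program
Overall: the CBT program 105/183 = 57.4%, the mentoring program 84/173 = 48.6% → the CBT program
The CBT program wins overall and in every risk group — no reversal.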